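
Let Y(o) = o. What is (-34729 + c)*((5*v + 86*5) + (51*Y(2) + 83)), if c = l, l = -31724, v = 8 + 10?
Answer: -46849365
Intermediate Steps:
v = 18
c = -31724
(-34729 + c)*((5*v + 86*5) + (51*Y(2) + 83)) = (-34729 - 31724)*((5*18 + 86*5) + (51*2 + 83)) = -66453*((90 + 430) + (102 + 83)) = -66453*(520 + 185) = -66453*705 = -46849365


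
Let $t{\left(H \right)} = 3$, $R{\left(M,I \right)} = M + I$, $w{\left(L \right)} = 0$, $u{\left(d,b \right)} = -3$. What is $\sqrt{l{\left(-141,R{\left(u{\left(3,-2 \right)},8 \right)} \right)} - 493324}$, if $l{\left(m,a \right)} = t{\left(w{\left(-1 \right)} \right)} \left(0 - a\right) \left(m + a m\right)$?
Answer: $i \sqrt{480634} \approx 693.28 i$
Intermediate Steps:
$R{\left(M,I \right)} = I + M$
$l{\left(m,a \right)} = - 3 a \left(m + a m\right)$ ($l{\left(m,a \right)} = 3 \left(0 - a\right) \left(m + a m\right) = 3 \left(- a\right) \left(m + a m\right) = - 3 a \left(m + a m\right)$)
$\sqrt{l{\left(-141,R{\left(u{\left(3,-2 \right)},8 \right)} \right)} - 493324} = \sqrt{\left(-3\right) \left(8 - 3\right) \left(-141\right) \left(1 + \left(8 - 3\right)\right) - 493324} = \sqrt{\left(-3\right) 5 \left(-141\right) \left(1 + 5\right) - 493324} = \sqrt{\left(-3\right) 5 \left(-141\right) 6 - 493324} = \sqrt{12690 - 493324} = \sqrt{-480634} = i \sqrt{480634}$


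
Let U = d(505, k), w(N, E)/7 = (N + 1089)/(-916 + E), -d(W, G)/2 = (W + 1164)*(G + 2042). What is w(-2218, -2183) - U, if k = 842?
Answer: 29833436311/3099 ≈ 9.6268e+6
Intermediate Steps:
d(W, G) = -2*(1164 + W)*(2042 + G) (d(W, G) = -2*(W + 1164)*(G + 2042) = -2*(1164 + W)*(2042 + G))
w(N, E) = 7*(1089 + N)/(-916 + E) (w(N, E) = 7*((N + 1089)/(-916 + E)) = 7*((1089 + N)/(-916 + E)) = 7*(1089 + N)/(-916 + E))
U = -9626792 (U = -4753776 - 4084*505 - 2328*842 - 2*842*505 = -4753776 - 2062420 - 1960176 - 850420 = -9626792)
w(-2218, -2183) - U = 7*(1089 - 2218)/(-916 - 2183) - 1*(-9626792) = 7*(-1129)/(-3099) + 9626792 = 7*(-1/3099)*(-1129) + 9626792 = 7903/3099 + 9626792 = 29833436311/3099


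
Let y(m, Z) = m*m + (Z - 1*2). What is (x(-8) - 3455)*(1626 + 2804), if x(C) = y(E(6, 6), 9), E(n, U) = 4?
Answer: -15203760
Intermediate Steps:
y(m, Z) = -2 + Z + m² (y(m, Z) = m² + (Z - 2) = m² + (-2 + Z) = -2 + Z + m²)
x(C) = 23 (x(C) = -2 + 9 + 4² = -2 + 9 + 16 = 23)
(x(-8) - 3455)*(1626 + 2804) = (23 - 3455)*(1626 + 2804) = -3432*4430 = -15203760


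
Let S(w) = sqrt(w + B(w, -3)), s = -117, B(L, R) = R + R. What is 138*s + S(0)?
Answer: -16146 + I*sqrt(6) ≈ -16146.0 + 2.4495*I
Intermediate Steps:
B(L, R) = 2*R
S(w) = sqrt(-6 + w) (S(w) = sqrt(w + 2*(-3)) = sqrt(w - 6) = sqrt(-6 + w))
138*s + S(0) = 138*(-117) + sqrt(-6 + 0) = -16146 + sqrt(-6) = -16146 + I*sqrt(6)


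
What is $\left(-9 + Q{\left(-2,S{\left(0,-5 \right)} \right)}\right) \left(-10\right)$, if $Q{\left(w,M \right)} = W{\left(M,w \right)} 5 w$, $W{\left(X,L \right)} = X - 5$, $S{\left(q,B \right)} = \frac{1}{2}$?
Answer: $-360$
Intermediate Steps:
$S{\left(q,B \right)} = \frac{1}{2}$
$W{\left(X,L \right)} = -5 + X$
$Q{\left(w,M \right)} = w \left(-25 + 5 M\right)$ ($Q{\left(w,M \right)} = \left(-5 + M\right) 5 w = \left(-25 + 5 M\right) w = w \left(-25 + 5 M\right)$)
$\left(-9 + Q{\left(-2,S{\left(0,-5 \right)} \right)}\right) \left(-10\right) = \left(-9 + 5 \left(-2\right) \left(-5 + \frac{1}{2}\right)\right) \left(-10\right) = \left(-9 + 5 \left(-2\right) \left(- \frac{9}{2}\right)\right) \left(-10\right) = \left(-9 + 45\right) \left(-10\right) = 36 \left(-10\right) = -360$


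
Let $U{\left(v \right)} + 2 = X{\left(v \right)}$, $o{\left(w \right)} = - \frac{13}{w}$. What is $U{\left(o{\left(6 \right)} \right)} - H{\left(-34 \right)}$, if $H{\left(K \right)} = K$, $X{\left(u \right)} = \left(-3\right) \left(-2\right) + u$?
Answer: $\frac{215}{6} \approx 35.833$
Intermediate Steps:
$X{\left(u \right)} = 6 + u$
$U{\left(v \right)} = 4 + v$ ($U{\left(v \right)} = -2 + \left(6 + v\right) = 4 + v$)
$U{\left(o{\left(6 \right)} \right)} - H{\left(-34 \right)} = \left(4 - \frac{13}{6}\right) - -34 = \left(4 - \frac{13}{6}\right) + 34 = \frac{11}{6} + 34 = \frac{215}{6}$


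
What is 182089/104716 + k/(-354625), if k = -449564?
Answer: 111649855449/37134911500 ≈ 3.0066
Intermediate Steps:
182089/104716 + k/(-354625) = 182089/104716 - 449564/(-354625) = 182089*(1/104716) - 449564*(-1/354625) = 182089/104716 + 449564/354625 = 111649855449/37134911500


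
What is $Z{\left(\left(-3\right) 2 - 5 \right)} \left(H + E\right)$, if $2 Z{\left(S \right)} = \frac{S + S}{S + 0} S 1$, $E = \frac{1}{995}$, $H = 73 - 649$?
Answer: $\frac{6304309}{995} \approx 6336.0$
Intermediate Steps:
$H = -576$
$E = \frac{1}{995} \approx 0.001005$
$Z{\left(S \right)} = S$ ($Z{\left(S \right)} = \frac{\frac{S + S}{S + 0} S 1}{2} = \frac{\frac{2 S}{S} S 1}{2} = \frac{2 S 1}{2} = \frac{2 S}{2} = S$)
$Z{\left(\left(-3\right) 2 - 5 \right)} \left(H + E\right) = \left(\left(-3\right) 2 - 5\right) \left(-576 + \frac{1}{995}\right) = \left(-6 - 5\right) \left(- \frac{573119}{995}\right) = \left(-11\right) \left(- \frac{573119}{995}\right) = \frac{6304309}{995}$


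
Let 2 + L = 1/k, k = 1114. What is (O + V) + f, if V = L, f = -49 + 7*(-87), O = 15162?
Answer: 16155229/1114 ≈ 14502.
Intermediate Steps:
L = -2227/1114 (L = -2 + 1/1114 = -2227/1114 ≈ -1.9991)
f = -658 (f = -49 - 609 = -658)
V = -2227/1114 ≈ -1.9991
(O + V) + f = (15162 - 2227/1114) - 658 = 16888241/1114 - 658 = 16155229/1114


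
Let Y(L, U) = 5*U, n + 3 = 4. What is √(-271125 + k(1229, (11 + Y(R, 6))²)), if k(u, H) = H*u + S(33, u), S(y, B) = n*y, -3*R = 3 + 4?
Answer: √1794857 ≈ 1339.7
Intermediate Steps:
n = 1 (n = -3 + 4 = 1)
R = -7/3 (R = -(3 + 4)/3 = -⅓*7 = -7/3 ≈ -2.3333)
S(y, B) = y (S(y, B) = 1*y = y)
k(u, H) = 33 + H*u (k(u, H) = H*u + 33 = 33 + H*u)
√(-271125 + k(1229, (11 + Y(R, 6))²)) = √(-271125 + (33 + (11 + 5*6)²*1229)) = √(-271125 + (33 + (11 + 30)²*1229)) = √(-271125 + (33 + 41²*1229)) = √(-271125 + (33 + 1681*1229)) = √(-271125 + (33 + 2065949)) = √(-271125 + 2065982) = √1794857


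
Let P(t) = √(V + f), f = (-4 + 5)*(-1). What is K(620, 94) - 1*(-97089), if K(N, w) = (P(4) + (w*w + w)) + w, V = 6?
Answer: 106113 + √5 ≈ 1.0612e+5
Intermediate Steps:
f = -1 (f = 1*(-1) = -1)
P(t) = √5 (P(t) = √(6 - 1) = √5)
K(N, w) = √5 + w² + 2*w (K(N, w) = (√5 + (w*w + w)) + w = (√5 + (w² + w)) + w = (√5 + (w + w²)) + w = (w + √5 + w²) + w = √5 + w² + 2*w)
K(620, 94) - 1*(-97089) = (√5 + 94² + 2*94) - 1*(-97089) = (√5 + 8836 + 188) + 97089 = (9024 + √5) + 97089 = 106113 + √5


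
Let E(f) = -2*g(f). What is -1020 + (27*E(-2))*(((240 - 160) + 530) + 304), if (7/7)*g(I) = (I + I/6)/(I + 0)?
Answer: -58602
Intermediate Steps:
g(I) = 7/6 (g(I) = (I + I/6)/(I + 0) = (I + I*(⅙))/I = (I + I/6)/I = (7*I/6)/I = 7/6)
E(f) = -7/3 (E(f) = -2*7/6 = -7/3)
-1020 + (27*E(-2))*(((240 - 160) + 530) + 304) = -1020 + (27*(-7/3))*(((240 - 160) + 530) + 304) = -1020 - 63*((80 + 530) + 304) = -1020 - 63*(610 + 304) = -1020 - 63*914 = -1020 - 57582 = -58602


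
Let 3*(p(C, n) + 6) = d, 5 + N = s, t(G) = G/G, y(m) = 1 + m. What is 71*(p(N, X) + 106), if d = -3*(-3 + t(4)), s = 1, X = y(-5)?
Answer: 7242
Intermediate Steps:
X = -4 (X = 1 - 5 = -4)
t(G) = 1
d = 6 (d = -3*(-3 + 1) = -3*(-2) = 6)
N = -4 (N = -5 + 1 = -4)
p(C, n) = -4 (p(C, n) = -6 + (⅓)*6 = -6 + 2 = -4)
71*(p(N, X) + 106) = 71*(-4 + 106) = 71*102 = 7242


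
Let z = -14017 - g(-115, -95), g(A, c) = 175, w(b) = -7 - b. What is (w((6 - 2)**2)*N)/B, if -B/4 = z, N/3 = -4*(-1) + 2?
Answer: -207/28384 ≈ -0.0072928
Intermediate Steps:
N = 18 (N = 3*(-4*(-1) + 2) = 3*(4 + 2) = 3*6 = 18)
z = -14192 (z = -14017 - 1*175 = -14017 - 175 = -14192)
B = 56768 (B = -4*(-14192) = 56768)
(w((6 - 2)**2)*N)/B = ((-7 - (6 - 2)**2)*18)/56768 = ((-7 - 1*4**2)*18)*(1/56768) = ((-7 - 1*16)*18)*(1/56768) = ((-7 - 16)*18)*(1/56768) = -23*18*(1/56768) = -414*1/56768 = -207/28384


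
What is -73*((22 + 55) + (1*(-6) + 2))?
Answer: -5329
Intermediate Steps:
-73*((22 + 55) + (1*(-6) + 2)) = -73*(77 + (-6 + 2)) = -73*(77 - 4) = -73*73 = -5329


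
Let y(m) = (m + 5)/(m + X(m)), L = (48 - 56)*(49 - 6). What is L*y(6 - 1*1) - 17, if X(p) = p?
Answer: -361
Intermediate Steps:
L = -344 (L = -8*43 = -344)
y(m) = (5 + m)/(2*m) (y(m) = (m + 5)/(m + m) = (5 + m)/((2*m)) = (5 + m)*(1/(2*m)) = (5 + m)/(2*m))
L*y(6 - 1*1) - 17 = -172*(5 + (6 - 1*1))/(6 - 1*1) - 17 = -172*(5 + (6 - 1))/(6 - 1) - 17 = -172*(5 + 5)/5 - 17 = -172*10/5 - 17 = -344*1 - 17 = -344 - 17 = -361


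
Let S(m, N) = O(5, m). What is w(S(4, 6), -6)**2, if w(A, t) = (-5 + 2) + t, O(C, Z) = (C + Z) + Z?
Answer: 81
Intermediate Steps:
O(C, Z) = C + 2*Z
S(m, N) = 5 + 2*m
w(A, t) = -3 + t
w(S(4, 6), -6)**2 = (-3 - 6)**2 = (-9)**2 = 81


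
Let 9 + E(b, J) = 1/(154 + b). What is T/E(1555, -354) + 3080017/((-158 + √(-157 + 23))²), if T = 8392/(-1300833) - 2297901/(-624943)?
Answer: (-805729697767247294*√134 + 19191595209890706028775*I)/(12503116824242220*(158*√134 + 12415*I)) ≈ 121.0 + 17.886*I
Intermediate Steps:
E(b, J) = -9 + 1/(154 + b)
T = 2983940929877/812946477519 (T = 8392*(-1/1300833) - 2297901*(-1/624943) = -8392/1300833 + 2297901/624943 = 2983940929877/812946477519 ≈ 3.6705)
T/E(1555, -354) + 3080017/((-158 + √(-157 + 23))²) = 2983940929877/(812946477519*(((-1385 - 9*1555)/(154 + 1555)))) + 3080017/((-158 + √(-157 + 23))²) = 2983940929877/(812946477519*(((-1385 - 13995)/1709))) + 3080017/((-158 + √(-134))²) = 2983940929877/(812946477519*(((1/1709)*(-15380)))) + 3080017/((-158 + I*√134)²) = 2983940929877/(812946477519*(-15380/1709)) + 3080017/(-158 + I*√134)² = (2983940929877/812946477519)*(-1709/15380) + 3080017/(-158 + I*√134)² = -5099555049159793/12503116824242220 + 3080017/(-158 + I*√134)²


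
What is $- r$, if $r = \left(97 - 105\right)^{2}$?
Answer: $-64$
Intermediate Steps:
$r = 64$ ($r = \left(-8\right)^{2} = 64$)
$- r = \left(-1\right) 64 = -64$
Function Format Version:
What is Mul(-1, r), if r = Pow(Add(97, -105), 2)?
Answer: -64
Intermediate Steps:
r = 64 (r = Pow(-8, 2) = 64)
Mul(-1, r) = Mul(-1, 64) = -64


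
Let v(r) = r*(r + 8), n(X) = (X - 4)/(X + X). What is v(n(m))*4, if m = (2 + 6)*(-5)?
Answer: 1881/100 ≈ 18.810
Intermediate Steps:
m = -40 (m = 8*(-5) = -40)
n(X) = (-4 + X)/(2*X) (n(X) = (-4 + X)/((2*X)) = (-4 + X)*(1/(2*X)) = (-4 + X)/(2*X))
v(r) = r*(8 + r)
v(n(m))*4 = (((½)*(-4 - 40)/(-40))*(8 + (½)*(-4 - 40)/(-40)))*4 = (((½)*(-1/40)*(-44))*(8 + (½)*(-1/40)*(-44)))*4 = (11*(8 + 11/20)/20)*4 = ((11/20)*(171/20))*4 = (1881/400)*4 = 1881/100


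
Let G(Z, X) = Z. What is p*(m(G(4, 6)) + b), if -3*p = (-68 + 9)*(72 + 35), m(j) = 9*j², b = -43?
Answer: 637613/3 ≈ 2.1254e+5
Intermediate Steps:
p = 6313/3 (p = -(-68 + 9)*(72 + 35)/3 = -(-59)*107/3 = -⅓*(-6313) = 6313/3 ≈ 2104.3)
p*(m(G(4, 6)) + b) = 6313*(9*4² - 43)/3 = 6313*(9*16 - 43)/3 = 6313*(144 - 43)/3 = (6313/3)*101 = 637613/3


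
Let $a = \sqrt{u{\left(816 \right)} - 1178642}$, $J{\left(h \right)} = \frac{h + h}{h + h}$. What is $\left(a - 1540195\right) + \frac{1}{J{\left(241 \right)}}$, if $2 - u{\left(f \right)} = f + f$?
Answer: $-1540194 + 4 i \sqrt{73767} \approx -1.5402 \cdot 10^{6} + 1086.4 i$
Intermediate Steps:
$u{\left(f \right)} = 2 - 2 f$ ($u{\left(f \right)} = 2 - \left(f + f\right) = 2 - 2 f$)
$J{\left(h \right)} = 1$ ($J{\left(h \right)} = \frac{2 h}{2 h} = 2 h \frac{1}{2 h} = 1$)
$a = 4 i \sqrt{73767}$ ($a = \sqrt{\left(2 - 1632\right) - 1178642} = \sqrt{-1630 - 1178642} = \sqrt{-1180272} = 4 i \sqrt{73767} \approx 1086.4 i$)
$\left(a - 1540195\right) + \frac{1}{J{\left(241 \right)}} = \left(4 i \sqrt{73767} - 1540195\right) + 1^{-1} = \left(-1540195 + 4 i \sqrt{73767}\right) + 1 = -1540194 + 4 i \sqrt{73767}$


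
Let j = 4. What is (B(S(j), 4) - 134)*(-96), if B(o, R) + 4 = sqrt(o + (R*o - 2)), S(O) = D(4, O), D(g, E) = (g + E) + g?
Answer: 13248 - 96*sqrt(58) ≈ 12517.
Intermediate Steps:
D(g, E) = E + 2*g (D(g, E) = (E + g) + g = E + 2*g)
S(O) = 8 + O (S(O) = O + 2*4 = O + 8 = 8 + O)
B(o, R) = -4 + sqrt(-2 + o + R*o) (B(o, R) = -4 + sqrt(o + (R*o - 2)) = -4 + sqrt(o + (-2 + R*o)) = -4 + sqrt(-2 + o + R*o))
(B(S(j), 4) - 134)*(-96) = ((-4 + sqrt(-2 + (8 + 4) + 4*(8 + 4))) - 134)*(-96) = ((-4 + sqrt(-2 + 12 + 4*12)) - 134)*(-96) = ((-4 + sqrt(-2 + 12 + 48)) - 134)*(-96) = ((-4 + sqrt(58)) - 134)*(-96) = (-138 + sqrt(58))*(-96) = 13248 - 96*sqrt(58)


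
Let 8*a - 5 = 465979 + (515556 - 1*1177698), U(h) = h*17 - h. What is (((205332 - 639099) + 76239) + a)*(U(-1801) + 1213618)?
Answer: -905301876591/2 ≈ -4.5265e+11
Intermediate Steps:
U(h) = 16*h (U(h) = 17*h - h = 16*h)
a = -98079/4 (a = 5/8 + (465979 + (515556 - 1*1177698))/8 = 5/8 + (465979 + (515556 - 1177698))/8 = 5/8 + (465979 - 662142)/8 = 5/8 + (1/8)*(-196163) = 5/8 - 196163/8 = -98079/4 ≈ -24520.)
(((205332 - 639099) + 76239) + a)*(U(-1801) + 1213618) = (((205332 - 639099) + 76239) - 98079/4)*(16*(-1801) + 1213618) = ((-433767 + 76239) - 98079/4)*(-28816 + 1213618) = (-357528 - 98079/4)*1184802 = -1528191/4*1184802 = -905301876591/2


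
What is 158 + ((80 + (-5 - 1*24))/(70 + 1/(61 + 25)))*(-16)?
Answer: 293714/2007 ≈ 146.34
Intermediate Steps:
158 + ((80 + (-5 - 1*24))/(70 + 1/(61 + 25)))*(-16) = 158 + ((80 + (-5 - 24))/(70 + 1/86))*(-16) = 158 + ((80 - 29)/(70 + 1/86))*(-16) = 158 + (51/(6021/86))*(-16) = 158 + (51*(86/6021))*(-16) = 158 + (1462/2007)*(-16) = 158 - 23392/2007 = 293714/2007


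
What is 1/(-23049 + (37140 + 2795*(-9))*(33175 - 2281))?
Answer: 1/370241541 ≈ 2.7009e-9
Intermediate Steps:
1/(-23049 + (37140 + 2795*(-9))*(33175 - 2281)) = 1/(-23049 + (37140 - 25155)*30894) = 1/(-23049 + 11985*30894) = 1/(-23049 + 370264590) = 1/370241541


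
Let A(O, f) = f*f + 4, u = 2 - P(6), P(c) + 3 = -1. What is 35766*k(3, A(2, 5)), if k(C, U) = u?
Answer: 214596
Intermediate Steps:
P(c) = -4 (P(c) = -3 - 1 = -4)
u = 6 (u = 2 - 1*(-4) = 2 + 4 = 6)
A(O, f) = 4 + f² (A(O, f) = f² + 4 = 4 + f²)
k(C, U) = 6
35766*k(3, A(2, 5)) = 35766*6 = 214596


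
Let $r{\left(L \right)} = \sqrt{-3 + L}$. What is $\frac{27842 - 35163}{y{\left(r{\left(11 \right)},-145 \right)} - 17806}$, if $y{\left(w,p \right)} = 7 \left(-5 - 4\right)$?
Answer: $\frac{7321}{17869} \approx 0.4097$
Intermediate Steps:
$y{\left(w,p \right)} = -63$ ($y{\left(w,p \right)} = 7 \left(-9\right) = -63$)
$\frac{27842 - 35163}{y{\left(r{\left(11 \right)},-145 \right)} - 17806} = \frac{27842 - 35163}{-63 - 17806} = - \frac{7321}{-17869} = \left(-7321\right) \left(- \frac{1}{17869}\right) = \frac{7321}{17869}$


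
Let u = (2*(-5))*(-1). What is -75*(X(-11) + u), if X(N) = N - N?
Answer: -750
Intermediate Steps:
X(N) = 0
u = 10 (u = -10*(-1) = 10)
-75*(X(-11) + u) = -75*(0 + 10) = -75*10 = -750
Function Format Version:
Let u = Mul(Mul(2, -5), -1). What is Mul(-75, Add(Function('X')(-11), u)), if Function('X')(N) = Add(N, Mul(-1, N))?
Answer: -750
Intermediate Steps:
Function('X')(N) = 0
u = 10 (u = Mul(-10, -1) = 10)
Mul(-75, Add(Function('X')(-11), u)) = Mul(-75, Add(0, 10)) = Mul(-75, 10) = -750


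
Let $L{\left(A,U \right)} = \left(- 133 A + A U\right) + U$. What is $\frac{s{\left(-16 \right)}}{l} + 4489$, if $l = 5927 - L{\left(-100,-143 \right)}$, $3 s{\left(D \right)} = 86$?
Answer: $\frac{144972212}{32295} \approx 4489.0$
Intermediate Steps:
$L{\left(A,U \right)} = U - 133 A + A U$
$s{\left(D \right)} = \frac{86}{3}$ ($s{\left(D \right)} = \frac{1}{3} \cdot 86 = \frac{86}{3}$)
$l = -21530$ ($l = 5927 - \left(-143 - -13300 - -14300\right) = 5927 - \left(-143 + 13300 + 14300\right) = 5927 - 27457 = -21530$)
$\frac{s{\left(-16 \right)}}{l} + 4489 = \frac{86}{3 \left(-21530\right)} + 4489 = \frac{86}{3} \left(- \frac{1}{21530}\right) + 4489 = - \frac{43}{32295} + 4489 = \frac{144972212}{32295}$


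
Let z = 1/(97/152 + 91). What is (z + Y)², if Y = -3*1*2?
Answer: 6959230084/194017041 ≈ 35.869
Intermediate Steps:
Y = -6 (Y = -3*2 = -6)
z = 152/13929 (z = 1/(97*(1/152) + 91) = 1/(97/152 + 91) = 1/(13929/152) = 152/13929 ≈ 0.010912)
(z + Y)² = (152/13929 - 6)² = (-83422/13929)² = 6959230084/194017041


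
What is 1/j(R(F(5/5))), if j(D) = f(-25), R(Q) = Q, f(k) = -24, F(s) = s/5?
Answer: -1/24 ≈ -0.041667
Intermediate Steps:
F(s) = s/5 (F(s) = s*(⅕) = s/5)
j(D) = -24
1/j(R(F(5/5))) = 1/(-24) = -1/24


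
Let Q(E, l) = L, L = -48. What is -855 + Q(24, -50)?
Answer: -903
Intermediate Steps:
Q(E, l) = -48
-855 + Q(24, -50) = -855 - 48 = -903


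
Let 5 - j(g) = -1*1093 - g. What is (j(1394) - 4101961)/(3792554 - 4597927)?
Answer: 4099469/805373 ≈ 5.0901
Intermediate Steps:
j(g) = 1098 + g (j(g) = 5 - (-1*1093 - g) = 5 - (-1093 - g) = 5 + (1093 + g) = 1098 + g)
(j(1394) - 4101961)/(3792554 - 4597927) = ((1098 + 1394) - 4101961)/(3792554 - 4597927) = (2492 - 4101961)/(-805373) = -4099469*(-1/805373) = 4099469/805373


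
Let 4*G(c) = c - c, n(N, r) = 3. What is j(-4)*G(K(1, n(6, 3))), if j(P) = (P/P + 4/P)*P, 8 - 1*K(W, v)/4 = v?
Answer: 0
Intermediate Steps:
K(W, v) = 32 - 4*v
j(P) = P*(1 + 4/P) (j(P) = (1 + 4/P)*P = P*(1 + 4/P))
G(c) = 0 (G(c) = (c - c)/4 = (¼)*0 = 0)
j(-4)*G(K(1, n(6, 3))) = (4 - 4)*0 = 0*0 = 0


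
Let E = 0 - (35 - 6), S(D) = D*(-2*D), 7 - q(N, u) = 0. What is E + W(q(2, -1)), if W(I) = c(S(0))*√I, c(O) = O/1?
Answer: -29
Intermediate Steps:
q(N, u) = 7 (q(N, u) = 7 - 1*0 = 7 + 0 = 7)
S(D) = -2*D²
c(O) = O (c(O) = O*1 = O)
W(I) = 0 (W(I) = (-2*0²)*√I = (-2*0)*√I = 0*√I = 0)
E = -29 (E = 0 - 1*29 = 0 - 29 = -29)
E + W(q(2, -1)) = -29 + 0 = -29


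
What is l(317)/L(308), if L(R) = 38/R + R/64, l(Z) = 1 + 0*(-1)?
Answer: 1232/6081 ≈ 0.20260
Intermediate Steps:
l(Z) = 1 (l(Z) = 1 + 0 = 1)
L(R) = 38/R + R/64 (L(R) = 38/R + R*(1/64) = 38/R + R/64)
l(317)/L(308) = 1/(38/308 + (1/64)*308) = 1/(38*(1/308) + 77/16) = 1/(19/154 + 77/16) = 1/(6081/1232) = 1*(1232/6081) = 1232/6081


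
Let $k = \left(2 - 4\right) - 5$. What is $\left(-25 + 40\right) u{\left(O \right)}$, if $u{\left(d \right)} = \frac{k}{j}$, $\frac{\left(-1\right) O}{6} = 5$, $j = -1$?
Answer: $105$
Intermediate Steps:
$k = -7$ ($k = -2 - 5 = -7$)
$O = -30$ ($O = \left(-6\right) 5 = -30$)
$u{\left(d \right)} = 7$ ($u{\left(d \right)} = - \frac{7}{-1} = \left(-7\right) \left(-1\right) = 7$)
$\left(-25 + 40\right) u{\left(O \right)} = \left(-25 + 40\right) 7 = 15 \cdot 7 = 105$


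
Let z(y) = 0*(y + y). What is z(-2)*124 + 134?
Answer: 134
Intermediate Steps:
z(y) = 0 (z(y) = 0*(2*y) = 0)
z(-2)*124 + 134 = 0*124 + 134 = 0 + 134 = 134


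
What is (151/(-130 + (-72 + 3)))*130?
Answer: -19630/199 ≈ -98.643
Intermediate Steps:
(151/(-130 + (-72 + 3)))*130 = (151/(-130 - 69))*130 = (151/(-199))*130 = (151*(-1/199))*130 = -151/199*130 = -19630/199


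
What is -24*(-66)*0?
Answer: 0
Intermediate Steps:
-24*(-66)*0 = 1584*0 = 0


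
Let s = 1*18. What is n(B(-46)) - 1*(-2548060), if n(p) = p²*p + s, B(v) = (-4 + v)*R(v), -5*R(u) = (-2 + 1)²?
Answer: 2549078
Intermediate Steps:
R(u) = -⅕ (R(u) = -(-2 + 1)²/5 = -⅕*(-1)² = -⅕*1 = -⅕)
s = 18
B(v) = ⅘ - v/5 (B(v) = (-4 + v)*(-⅕) = ⅘ - v/5)
n(p) = 18 + p³ (n(p) = p²*p + 18 = p³ + 18 = 18 + p³)
n(B(-46)) - 1*(-2548060) = (18 + (⅘ - ⅕*(-46))³) - 1*(-2548060) = (18 + (⅘ + 46/5)³) + 2548060 = (18 + 10³) + 2548060 = (18 + 1000) + 2548060 = 1018 + 2548060 = 2549078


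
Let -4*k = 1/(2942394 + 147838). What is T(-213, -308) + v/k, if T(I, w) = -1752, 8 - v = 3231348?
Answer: 39942361081768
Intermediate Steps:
v = -3231340 (v = 8 - 1*3231348 = 8 - 3231348 = -3231340)
k = -1/12360928 (k = -1/(4*(2942394 + 147838)) = -¼/3090232 = -¼*1/3090232 = -1/12360928 ≈ -8.0900e-8)
T(-213, -308) + v/k = -1752 - 3231340/(-1/12360928) = -1752 - 3231340*(-12360928) = -1752 + 39942361083520 = 39942361081768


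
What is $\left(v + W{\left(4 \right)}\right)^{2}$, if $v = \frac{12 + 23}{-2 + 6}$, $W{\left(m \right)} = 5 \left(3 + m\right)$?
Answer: $\frac{30625}{16} \approx 1914.1$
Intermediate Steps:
$W{\left(m \right)} = 15 + 5 m$
$v = \frac{35}{4} \approx 8.75$
$\left(v + W{\left(4 \right)}\right)^{2} = \left(\frac{35}{4} + \left(15 + 5 \cdot 4\right)\right)^{2} = \left(\frac{35}{4} + \left(15 + 20\right)\right)^{2} = \left(\frac{35}{4} + 35\right)^{2} = \left(\frac{175}{4}\right)^{2} = \frac{30625}{16}$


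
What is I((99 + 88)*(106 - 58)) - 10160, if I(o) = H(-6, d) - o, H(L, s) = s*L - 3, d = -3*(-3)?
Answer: -19193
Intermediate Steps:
d = 9
H(L, s) = -3 + L*s (H(L, s) = L*s - 3 = -3 + L*s)
I(o) = -57 - o (I(o) = (-3 - 6*9) - o = (-3 - 54) - o = -57 - o)
I((99 + 88)*(106 - 58)) - 10160 = (-57 - (99 + 88)*(106 - 58)) - 10160 = (-57 - 187*48) - 10160 = (-57 - 1*8976) - 10160 = (-57 - 8976) - 10160 = -9033 - 10160 = -19193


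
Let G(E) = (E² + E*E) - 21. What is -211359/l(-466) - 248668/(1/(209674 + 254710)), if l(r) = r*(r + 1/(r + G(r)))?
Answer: -3626288071704398936661/31402567078 ≈ -1.1548e+11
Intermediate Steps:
G(E) = -21 + 2*E² (G(E) = (E² + E²) - 21 = 2*E² - 21 = -21 + 2*E²)
l(r) = r*(r + 1/(-21 + r + 2*r²)) (l(r) = r*(r + 1/(r + (-21 + 2*r²))) = r*(r + 1/(-21 + r + 2*r²)))
-211359/l(-466) - 248668/(1/(209674 + 254710)) = -211359*(-(-21 - 466 + 2*(-466)²)/(466*(1 + (-466)² - 466*(-21 + 2*(-466)²)))) - 248668/(1/(209674 + 254710)) = -211359*(-(-21 - 466 + 2*217156)/(466*(1 + 217156 - 466*(-21 + 2*217156)))) - 248668/(1/464384) = -211359*(-(-21 - 466 + 434312)/(466*(1 + 217156 - 466*(-21 + 434312)))) - 248668/1/464384 = -211359*(-433825/(466*(1 + 217156 - 466*434291))) - 248668*464384 = -211359*(-433825/(466*(1 + 217156 - 202379606))) - 115477440512 = -211359/((-466*1/433825*(-202162449))) - 115477440512 = -211359/94207701234/433825 - 115477440512 = -211359*433825/94207701234 - 115477440512 = -30564272725/31402567078 - 115477440512 = -3626288071704398936661/31402567078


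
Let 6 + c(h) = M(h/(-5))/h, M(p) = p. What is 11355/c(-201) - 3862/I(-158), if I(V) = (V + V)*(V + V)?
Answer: -2834722061/1547768 ≈ -1831.5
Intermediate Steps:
I(V) = 4*V² (I(V) = (2*V)*(2*V) = 4*V²)
c(h) = -31/5 (c(h) = -6 + (h/(-5))/h = -6 + (h*(-⅕))/h = -6 + (-h/5)/h = -6 - ⅕ = -31/5)
11355/c(-201) - 3862/I(-158) = 11355/(-31/5) - 3862/(4*(-158)²) = 11355*(-5/31) - 3862/(4*24964) = -56775/31 - 3862/99856 = -56775/31 - 3862*1/99856 = -56775/31 - 1931/49928 = -2834722061/1547768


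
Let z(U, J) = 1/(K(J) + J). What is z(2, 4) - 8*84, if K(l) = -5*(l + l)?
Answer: -24193/36 ≈ -672.03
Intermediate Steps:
K(l) = -10*l
z(U, J) = -1/(9*J) (z(U, J) = 1/(-10*J + J) = 1/(-9*J) = -1/(9*J))
z(2, 4) - 8*84 = -1/9/4 - 8*84 = -1/9*1/4 - 672 = -1/36 - 672 = -24193/36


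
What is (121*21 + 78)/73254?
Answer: 873/24418 ≈ 0.035752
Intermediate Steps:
(121*21 + 78)/73254 = (2541 + 78)*(1/73254) = 2619*(1/73254) = 873/24418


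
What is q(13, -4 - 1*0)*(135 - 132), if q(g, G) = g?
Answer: 39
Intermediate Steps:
q(13, -4 - 1*0)*(135 - 132) = 13*(135 - 132) = 13*3 = 39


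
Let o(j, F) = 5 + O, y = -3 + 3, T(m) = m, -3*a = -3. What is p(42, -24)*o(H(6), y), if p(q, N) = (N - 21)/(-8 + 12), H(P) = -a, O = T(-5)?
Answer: 0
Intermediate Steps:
a = 1 (a = -⅓*(-3) = 1)
O = -5
H(P) = -1 (H(P) = -1*1 = -1)
y = 0
o(j, F) = 0 (o(j, F) = 5 - 5 = 0)
p(q, N) = -21/4 + N/4 (p(q, N) = (-21 + N)/4 = (-21 + N)*(¼) = -21/4 + N/4)
p(42, -24)*o(H(6), y) = (-21/4 + (¼)*(-24))*0 = (-21/4 - 6)*0 = -45/4*0 = 0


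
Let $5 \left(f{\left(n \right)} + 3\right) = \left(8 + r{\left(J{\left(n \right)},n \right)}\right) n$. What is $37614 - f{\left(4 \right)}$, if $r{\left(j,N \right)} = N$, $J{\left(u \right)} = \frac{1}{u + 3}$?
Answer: $\frac{188037}{5} \approx 37607.0$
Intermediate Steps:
$J{\left(u \right)} = \frac{1}{3 + u}$
$f{\left(n \right)} = -3 + \frac{n \left(8 + n\right)}{5}$ ($f{\left(n \right)} = -3 + \frac{\left(8 + n\right) n}{5} = -3 + \frac{n \left(8 + n\right)}{5}$)
$37614 - f{\left(4 \right)} = 37614 - \left(-3 + \frac{4^{2}}{5} + \frac{8}{5} \cdot 4\right) = 37614 - \left(-3 + \frac{1}{5} \cdot 16 + \frac{32}{5}\right) = 37614 - \left(-3 + \frac{16}{5} + \frac{32}{5}\right) = 37614 - \frac{33}{5} = \frac{188037}{5}$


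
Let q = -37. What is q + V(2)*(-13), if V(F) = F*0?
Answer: -37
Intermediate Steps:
V(F) = 0
q + V(2)*(-13) = -37 + 0*(-13) = -37 + 0 = -37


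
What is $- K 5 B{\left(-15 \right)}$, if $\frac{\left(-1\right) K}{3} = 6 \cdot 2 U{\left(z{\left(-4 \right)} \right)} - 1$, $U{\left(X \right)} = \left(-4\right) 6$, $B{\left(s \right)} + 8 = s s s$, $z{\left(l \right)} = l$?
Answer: $14665305$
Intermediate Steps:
$B{\left(s \right)} = -8 + s^{3}$ ($B{\left(s \right)} = -8 + s s s = -8 + s^{2} s = -8 + s^{3}$)
$U{\left(X \right)} = -24$
$K = 867$ ($K = - 3 \left(6 \cdot 2 \left(-24\right) - 1\right) = - 3 \left(12 \left(-24\right) - 1\right) = - 3 \left(-288 - 1\right) = \left(-3\right) \left(-289\right) = 867$)
$- K 5 B{\left(-15 \right)} = \left(-1\right) 867 \cdot 5 \left(-8 + \left(-15\right)^{3}\right) = \left(-867\right) 5 \left(-8 - 3375\right) = \left(-4335\right) \left(-3383\right) = 14665305$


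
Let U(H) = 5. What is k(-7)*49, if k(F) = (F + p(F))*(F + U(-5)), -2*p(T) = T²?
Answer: 3087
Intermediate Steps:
p(T) = -T²/2
k(F) = (5 + F)*(F - F²/2) (k(F) = (F - F²/2)*(F + 5) = (F - F²/2)*(5 + F) = (5 + F)*(F - F²/2))
k(-7)*49 = ((½)*(-7)*(10 - 1*(-7)² - 3*(-7)))*49 = ((½)*(-7)*(10 - 1*49 + 21))*49 = ((½)*(-7)*(10 - 49 + 21))*49 = ((½)*(-7)*(-18))*49 = 63*49 = 3087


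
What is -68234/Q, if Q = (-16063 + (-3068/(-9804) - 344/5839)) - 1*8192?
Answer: 488261658513/173559552413 ≈ 2.8132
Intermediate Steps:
Q = -347119104826/14311389 (Q = (-16063 + (-3068*(-1/9804) - 344*1/5839)) - 8192 = (-16063 + (767/2451 - 344/5839)) - 8192 = (-16063 + 3635369/14311389) - 8192 = -229880206138/14311389 - 8192 = -347119104826/14311389 ≈ -24255.)
-68234/Q = -68234/(-347119104826/14311389) = -68234*(-14311389/347119104826) = 488261658513/173559552413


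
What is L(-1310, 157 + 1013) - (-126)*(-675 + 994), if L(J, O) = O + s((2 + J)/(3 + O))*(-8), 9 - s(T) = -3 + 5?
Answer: 41308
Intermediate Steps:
s(T) = 7 (s(T) = 9 - (-3 + 5) = 9 - 1*2 = 9 - 2 = 7)
L(J, O) = -56 + O (L(J, O) = O + 7*(-8) = O - 56 = -56 + O)
L(-1310, 157 + 1013) - (-126)*(-675 + 994) = (-56 + (157 + 1013)) - (-126)*(-675 + 994) = (-56 + 1170) - (-126)*319 = 1114 - 1*(-40194) = 1114 + 40194 = 41308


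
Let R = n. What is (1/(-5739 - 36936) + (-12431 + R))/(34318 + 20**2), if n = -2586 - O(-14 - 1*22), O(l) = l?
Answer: -319657088/740795325 ≈ -0.43151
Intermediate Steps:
n = -2550 (n = -2586 - (-14 - 1*22) = -2586 - (-14 - 22) = -2586 - 1*(-36) = -2586 + 36 = -2550)
R = -2550
(1/(-5739 - 36936) + (-12431 + R))/(34318 + 20**2) = (1/(-5739 - 36936) + (-12431 - 2550))/(34318 + 20**2) = (1/(-42675) - 14981)/(34318 + 400) = (-1/42675 - 14981)/34718 = -639314176/42675*1/34718 = -319657088/740795325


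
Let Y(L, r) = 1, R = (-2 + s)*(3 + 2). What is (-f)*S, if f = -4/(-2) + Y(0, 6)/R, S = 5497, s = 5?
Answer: -170407/15 ≈ -11360.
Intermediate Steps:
R = 15 (R = (-2 + 5)*(3 + 2) = 3*5 = 15)
f = 31/15 (f = -4/(-2) + 1/15 = -4*(-½) + 1*(1/15) = 2 + 1/15 = 31/15 ≈ 2.0667)
(-f)*S = -1*31/15*5497 = -31/15*5497 = -170407/15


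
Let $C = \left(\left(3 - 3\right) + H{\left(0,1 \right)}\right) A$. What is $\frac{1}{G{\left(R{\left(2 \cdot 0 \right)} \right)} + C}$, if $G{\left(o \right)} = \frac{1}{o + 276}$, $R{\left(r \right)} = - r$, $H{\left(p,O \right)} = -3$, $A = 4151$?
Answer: $- \frac{276}{3437027} \approx -8.0302 \cdot 10^{-5}$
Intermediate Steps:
$G{\left(o \right)} = \frac{1}{276 + o}$
$C = -12453$ ($C = \left(\left(3 - 3\right) - 3\right) 4151 = \left(0 - 3\right) 4151 = \left(-3\right) 4151 = -12453$)
$\frac{1}{G{\left(R{\left(2 \cdot 0 \right)} \right)} + C} = \frac{1}{\frac{1}{276 - 2 \cdot 0} - 12453} = \frac{1}{\frac{1}{276 - 0} - 12453} = \frac{1}{\frac{1}{276 + 0} - 12453} = \frac{1}{\frac{1}{276} - 12453} = \frac{1}{- \frac{3437027}{276}} = - \frac{276}{3437027}$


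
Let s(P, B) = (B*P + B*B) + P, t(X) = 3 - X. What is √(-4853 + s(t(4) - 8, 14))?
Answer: 2*I*√1198 ≈ 69.224*I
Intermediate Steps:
s(P, B) = P + B² + B*P (s(P, B) = (B*P + B²) + P = (B² + B*P) + P = P + B² + B*P)
√(-4853 + s(t(4) - 8, 14)) = √(-4853 + (((3 - 1*4) - 8) + 14² + 14*((3 - 1*4) - 8))) = √(-4853 + (((3 - 4) - 8) + 196 + 14*((3 - 4) - 8))) = √(-4853 + ((-1 - 8) + 196 + 14*(-1 - 8))) = √(-4853 + (-9 + 196 + 14*(-9))) = √(-4853 + (-9 + 196 - 126)) = √(-4853 + 61) = √(-4792) = 2*I*√1198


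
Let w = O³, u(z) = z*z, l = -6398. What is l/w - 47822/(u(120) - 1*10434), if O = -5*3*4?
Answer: -858681461/71388000 ≈ -12.028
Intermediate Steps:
u(z) = z²
O = -60 (O = -15*4 = -60)
w = -216000 (w = (-60)³ = -216000)
l/w - 47822/(u(120) - 1*10434) = -6398/(-216000) - 47822/(120² - 1*10434) = -6398*(-1/216000) - 47822/(14400 - 10434) = 3199/108000 - 47822/3966 = 3199/108000 - 47822*1/3966 = 3199/108000 - 23911/1983 = -858681461/71388000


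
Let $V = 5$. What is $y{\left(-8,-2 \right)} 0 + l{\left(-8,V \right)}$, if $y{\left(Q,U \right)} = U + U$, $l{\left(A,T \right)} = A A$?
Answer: $64$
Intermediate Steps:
$l{\left(A,T \right)} = A^{2}$
$y{\left(Q,U \right)} = 2 U$
$y{\left(-8,-2 \right)} 0 + l{\left(-8,V \right)} = 2 \left(-2\right) 0 + \left(-8\right)^{2} = \left(-4\right) 0 + 64 = 0 + 64 = 64$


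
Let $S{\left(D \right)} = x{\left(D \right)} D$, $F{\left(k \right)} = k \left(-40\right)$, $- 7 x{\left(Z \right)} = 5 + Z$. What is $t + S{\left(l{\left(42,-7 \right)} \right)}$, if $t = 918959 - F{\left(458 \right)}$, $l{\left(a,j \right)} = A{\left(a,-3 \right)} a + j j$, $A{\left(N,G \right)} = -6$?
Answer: $931537$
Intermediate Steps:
$x{\left(Z \right)} = - \frac{5}{7} - \frac{Z}{7}$ ($x{\left(Z \right)} = - \frac{5 + Z}{7} = - \frac{5}{7} - \frac{Z}{7}$)
$F{\left(k \right)} = - 40 k$
$l{\left(a,j \right)} = j^{2} - 6 a$ ($l{\left(a,j \right)} = - 6 a + j j = - 6 a + j^{2} = j^{2} - 6 a$)
$t = 937279$ ($t = 918959 - \left(-40\right) 458 = 918959 - -18320 = 918959 + 18320 = 937279$)
$S{\left(D \right)} = D \left(- \frac{5}{7} - \frac{D}{7}\right)$ ($S{\left(D \right)} = \left(- \frac{5}{7} - \frac{D}{7}\right) D = D \left(- \frac{5}{7} - \frac{D}{7}\right)$)
$t + S{\left(l{\left(42,-7 \right)} \right)} = 937279 - \frac{\left(\left(-7\right)^{2} - 252\right) \left(5 + \left(\left(-7\right)^{2} - 252\right)\right)}{7} = 937279 - \frac{\left(49 - 252\right) \left(5 + \left(49 - 252\right)\right)}{7} = 937279 - - 29 \left(5 - 203\right) = 937279 - \left(-29\right) \left(-198\right) = 937279 - 5742 = 931537$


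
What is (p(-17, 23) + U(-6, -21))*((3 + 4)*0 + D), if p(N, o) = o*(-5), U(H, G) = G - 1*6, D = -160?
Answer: 22720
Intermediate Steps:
U(H, G) = -6 + G (U(H, G) = G - 6 = -6 + G)
p(N, o) = -5*o
(p(-17, 23) + U(-6, -21))*((3 + 4)*0 + D) = (-5*23 + (-6 - 21))*((3 + 4)*0 - 160) = (-115 - 27)*(7*0 - 160) = -142*(0 - 160) = -142*(-160) = 22720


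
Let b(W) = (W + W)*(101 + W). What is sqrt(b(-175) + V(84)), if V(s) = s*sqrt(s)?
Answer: 2*sqrt(6475 + 42*sqrt(21)) ≈ 163.31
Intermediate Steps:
b(W) = 2*W*(101 + W) (b(W) = (2*W)*(101 + W) = 2*W*(101 + W))
V(s) = s**(3/2)
sqrt(b(-175) + V(84)) = sqrt(2*(-175)*(101 - 175) + 84**(3/2)) = sqrt(2*(-175)*(-74) + 168*sqrt(21)) = sqrt(25900 + 168*sqrt(21))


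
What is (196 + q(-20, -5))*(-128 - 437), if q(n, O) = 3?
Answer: -112435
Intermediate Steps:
(196 + q(-20, -5))*(-128 - 437) = (196 + 3)*(-128 - 437) = 199*(-565) = -112435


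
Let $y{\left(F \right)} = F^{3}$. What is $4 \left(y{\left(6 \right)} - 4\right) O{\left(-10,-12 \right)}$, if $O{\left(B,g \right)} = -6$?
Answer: $-5088$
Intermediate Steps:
$4 \left(y{\left(6 \right)} - 4\right) O{\left(-10,-12 \right)} = 4 \left(6^{3} - 4\right) \left(-6\right) = 4 \left(216 - 4\right) \left(-6\right) = 4 \cdot 212 \left(-6\right) = 848 \left(-6\right) = -5088$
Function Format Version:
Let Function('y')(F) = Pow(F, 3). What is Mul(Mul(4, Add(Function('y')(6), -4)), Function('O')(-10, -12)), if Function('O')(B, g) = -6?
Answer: -5088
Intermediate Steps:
Mul(Mul(4, Add(Function('y')(6), -4)), Function('O')(-10, -12)) = Mul(Mul(4, Add(Pow(6, 3), -4)), -6) = Mul(Mul(4, Add(216, -4)), -6) = Mul(Mul(4, 212), -6) = Mul(848, -6) = -5088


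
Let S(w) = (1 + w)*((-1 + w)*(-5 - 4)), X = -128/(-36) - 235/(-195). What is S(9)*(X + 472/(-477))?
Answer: -1870800/689 ≈ -2715.2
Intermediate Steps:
X = 557/117 (X = -128*(-1/36) - 235*(-1/195) = 32/9 + 47/39 = 557/117 ≈ 4.7607)
S(w) = (1 + w)*(9 - 9*w) (S(w) = (1 + w)*((-1 + w)*(-9)) = (1 + w)*(9 - 9*w))
S(9)*(X + 472/(-477)) = (9 - 9*9**2)*(557/117 + 472/(-477)) = (9 - 9*81)*(557/117 + 472*(-1/477)) = (9 - 729)*(557/117 - 472/477) = -720*7795/2067 = -1870800/689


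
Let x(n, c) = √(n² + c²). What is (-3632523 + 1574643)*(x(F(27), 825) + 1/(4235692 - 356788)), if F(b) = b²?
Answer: -85745/161621 - 104951880*√466 ≈ -2.2656e+9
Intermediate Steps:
x(n, c) = √(c² + n²)
(-3632523 + 1574643)*(x(F(27), 825) + 1/(4235692 - 356788)) = (-3632523 + 1574643)*(√(825² + (27²)²) + 1/(4235692 - 356788)) = -2057880*(√(680625 + 729²) + 1/3878904) = -2057880*(√(680625 + 531441) + 1/3878904) = -2057880*(√1212066 + 1/3878904) = -2057880*(51*√466 + 1/3878904) = -2057880*(1/3878904 + 51*√466) = -85745/161621 - 104951880*√466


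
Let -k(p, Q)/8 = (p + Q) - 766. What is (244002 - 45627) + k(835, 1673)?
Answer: 184439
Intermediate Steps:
k(p, Q) = 6128 - 8*Q - 8*p (k(p, Q) = -8*((p + Q) - 766) = -8*((Q + p) - 766) = -8*(-766 + Q + p) = 6128 - 8*Q - 8*p)
(244002 - 45627) + k(835, 1673) = (244002 - 45627) + (6128 - 8*1673 - 8*835) = 198375 + (6128 - 13384 - 6680) = 198375 - 13936 = 184439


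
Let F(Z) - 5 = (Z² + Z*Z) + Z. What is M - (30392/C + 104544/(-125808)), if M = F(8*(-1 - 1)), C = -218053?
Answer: 286884550279/571516913 ≈ 501.97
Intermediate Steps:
F(Z) = 5 + Z + 2*Z² (F(Z) = 5 + ((Z² + Z*Z) + Z) = 5 + ((Z² + Z²) + Z) = 5 + (2*Z² + Z) = 5 + (Z + 2*Z²) = 5 + Z + 2*Z²)
M = 501 (M = 5 + 8*(-1 - 1) + 2*(8*(-1 - 1))² = 5 + 8*(-2) + 2*(8*(-2))² = 5 - 16 + 2*(-16)² = 5 - 16 + 2*256 = 5 - 16 + 512 = 501)
M - (30392/C + 104544/(-125808)) = 501 - (30392/(-218053) + 104544/(-125808)) = 501 - (30392*(-1/218053) + 104544*(-1/125808)) = 501 - (-30392/218053 - 2178/2621) = 501 - 1*(-554576866/571516913) = 501 + 554576866/571516913 = 286884550279/571516913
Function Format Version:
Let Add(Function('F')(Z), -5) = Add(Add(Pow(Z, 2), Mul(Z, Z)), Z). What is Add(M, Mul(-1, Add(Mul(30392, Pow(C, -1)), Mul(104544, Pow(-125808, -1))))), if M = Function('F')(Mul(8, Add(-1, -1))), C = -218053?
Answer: Rational(286884550279, 571516913) ≈ 501.97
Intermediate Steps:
Function('F')(Z) = Add(5, Z, Mul(2, Pow(Z, 2))) (Function('F')(Z) = Add(5, Add(Add(Pow(Z, 2), Mul(Z, Z)), Z)) = Add(5, Add(Add(Pow(Z, 2), Pow(Z, 2)), Z)) = Add(5, Add(Mul(2, Pow(Z, 2)), Z)) = Add(5, Add(Z, Mul(2, Pow(Z, 2)))) = Add(5, Z, Mul(2, Pow(Z, 2))))
M = 501 (M = Add(5, Mul(8, Add(-1, -1)), Mul(2, Pow(Mul(8, Add(-1, -1)), 2))) = Add(5, Mul(8, -2), Mul(2, Pow(Mul(8, -2), 2))) = Add(5, -16, Mul(2, Pow(-16, 2))) = Add(5, -16, Mul(2, 256)) = Add(5, -16, 512) = 501)
Add(M, Mul(-1, Add(Mul(30392, Pow(C, -1)), Mul(104544, Pow(-125808, -1))))) = Add(501, Mul(-1, Add(Mul(30392, Pow(-218053, -1)), Mul(104544, Pow(-125808, -1))))) = Add(501, Mul(-1, Add(Mul(30392, Rational(-1, 218053)), Mul(104544, Rational(-1, 125808))))) = Add(501, Mul(-1, Add(Rational(-30392, 218053), Rational(-2178, 2621)))) = Add(501, Mul(-1, Rational(-554576866, 571516913))) = Add(501, Rational(554576866, 571516913)) = Rational(286884550279, 571516913)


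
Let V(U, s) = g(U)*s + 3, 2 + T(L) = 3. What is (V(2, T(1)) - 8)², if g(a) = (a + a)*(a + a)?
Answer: 121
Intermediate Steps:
T(L) = 1 (T(L) = -2 + 3 = 1)
g(a) = 4*a² (g(a) = (2*a)*(2*a) = 4*a²)
V(U, s) = 3 + 4*s*U² (V(U, s) = (4*U²)*s + 3 = 4*s*U² + 3 = 3 + 4*s*U²)
(V(2, T(1)) - 8)² = ((3 + 4*1*2²) - 8)² = ((3 + 4*1*4) - 8)² = ((3 + 16) - 8)² = (19 - 8)² = 11² = 121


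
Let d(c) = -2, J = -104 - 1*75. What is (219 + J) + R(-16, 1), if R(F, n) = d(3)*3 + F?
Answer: 18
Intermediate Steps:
J = -179 (J = -104 - 75 = -179)
R(F, n) = -6 + F (R(F, n) = -2*3 + F = -6 + F)
(219 + J) + R(-16, 1) = (219 - 179) + (-6 - 16) = 40 - 22 = 18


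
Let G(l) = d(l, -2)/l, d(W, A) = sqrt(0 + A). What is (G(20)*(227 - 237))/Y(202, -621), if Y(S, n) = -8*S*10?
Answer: I*sqrt(2)/32320 ≈ 4.3757e-5*I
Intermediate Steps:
Y(S, n) = -80*S
d(W, A) = sqrt(A)
G(l) = I*sqrt(2)/l (G(l) = sqrt(-2)/l = (I*sqrt(2))/l = I*sqrt(2)/l)
(G(20)*(227 - 237))/Y(202, -621) = ((I*sqrt(2)/20)*(227 - 237))/((-80*202)) = ((I*sqrt(2)*(1/20))*(-10))/(-16160) = ((I*sqrt(2)/20)*(-10))*(-1/16160) = -I*sqrt(2)/2*(-1/16160) = I*sqrt(2)/32320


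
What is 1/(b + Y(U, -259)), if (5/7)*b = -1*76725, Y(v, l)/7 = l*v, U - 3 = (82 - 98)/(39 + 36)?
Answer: -75/8435042 ≈ -8.8915e-6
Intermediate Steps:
U = 209/75 (U = 3 + (82 - 98)/(39 + 36) = 3 - 16/75 = 209/75 ≈ 2.7867)
Y(v, l) = 7*l*v (Y(v, l) = 7*(l*v) = 7*l*v)
b = -107415 (b = 7*(-1*76725)/5 = (7/5)*(-76725) = -107415)
1/(b + Y(U, -259)) = 1/(-107415 + 7*(-259)*(209/75)) = 1/(-107415 - 378917/75) = 1/(-8435042/75) = -75/8435042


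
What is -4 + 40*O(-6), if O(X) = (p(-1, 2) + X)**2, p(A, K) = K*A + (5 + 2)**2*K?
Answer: 323996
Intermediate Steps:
p(A, K) = 49*K + A*K (p(A, K) = A*K + 7**2*K = A*K + 49*K = 49*K + A*K)
O(X) = (96 + X)**2 (O(X) = (2*(49 - 1) + X)**2 = (2*48 + X)**2 = (96 + X)**2)
-4 + 40*O(-6) = -4 + 40*(96 - 6)**2 = -4 + 40*90**2 = -4 + 40*8100 = -4 + 324000 = 323996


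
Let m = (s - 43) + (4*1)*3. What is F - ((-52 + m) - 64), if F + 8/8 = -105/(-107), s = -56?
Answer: 21719/107 ≈ 202.98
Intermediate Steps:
m = -87 (m = (-56 - 43) + (4*1)*3 = -99 + 4*3 = -99 + 12 = -87)
F = -2/107 (F = -1 - 105/(-107) = -1 - 105*(-1/107) = -1 + 105/107 = -2/107 ≈ -0.018692)
F - ((-52 + m) - 64) = -2/107 - ((-52 - 87) - 64) = -2/107 - (-139 - 64) = -2/107 - 1*(-203) = -2/107 + 203 = 21719/107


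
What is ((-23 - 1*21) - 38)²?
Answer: 6724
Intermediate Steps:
((-23 - 1*21) - 38)² = ((-23 - 21) - 38)² = (-44 - 38)² = (-82)² = 6724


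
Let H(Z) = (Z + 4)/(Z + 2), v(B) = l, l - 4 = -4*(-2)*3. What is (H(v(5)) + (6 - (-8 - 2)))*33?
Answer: 2816/5 ≈ 563.20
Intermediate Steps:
l = 28 (l = 4 - 4*(-2)*3 = 4 + 8*3 = 4 + 24 = 28)
v(B) = 28
H(Z) = (4 + Z)/(2 + Z)
(H(v(5)) + (6 - (-8 - 2)))*33 = ((4 + 28)/(2 + 28) + (6 - (-8 - 2)))*33 = (32/30 + (6 - 1*(-10)))*33 = ((1/30)*32 + (6 + 10))*33 = (16/15 + 16)*33 = (256/15)*33 = 2816/5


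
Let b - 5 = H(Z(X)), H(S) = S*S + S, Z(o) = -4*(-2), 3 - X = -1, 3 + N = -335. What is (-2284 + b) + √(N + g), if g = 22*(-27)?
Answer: -2207 + 2*I*√233 ≈ -2207.0 + 30.529*I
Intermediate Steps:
N = -338 (N = -3 - 335 = -338)
g = -594
X = 4 (X = 3 - 1*(-1) = 3 + 1 = 4)
Z(o) = 8
H(S) = S + S² (H(S) = S² + S = S + S²)
b = 77 (b = 5 + 8*(1 + 8) = 5 + 8*9 = 5 + 72 = 77)
(-2284 + b) + √(N + g) = (-2284 + 77) + √(-338 - 594) = -2207 + √(-932) = -2207 + 2*I*√233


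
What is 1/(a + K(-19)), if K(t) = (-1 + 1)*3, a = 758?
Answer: 1/758 ≈ 0.0013193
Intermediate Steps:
K(t) = 0 (K(t) = 0*3 = 0)
1/(a + K(-19)) = 1/(758 + 0) = 1/758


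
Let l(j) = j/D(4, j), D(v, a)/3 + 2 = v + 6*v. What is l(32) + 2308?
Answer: 90028/39 ≈ 2308.4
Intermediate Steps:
D(v, a) = -6 + 21*v (D(v, a) = -6 + 3*(v + 6*v) = -6 + 3*(7*v) = -6 + 21*v)
l(j) = j/78 (l(j) = j/(-6 + 21*4) = j/(-6 + 84) = j/78)
l(32) + 2308 = (1/78)*32 + 2308 = 16/39 + 2308 = 90028/39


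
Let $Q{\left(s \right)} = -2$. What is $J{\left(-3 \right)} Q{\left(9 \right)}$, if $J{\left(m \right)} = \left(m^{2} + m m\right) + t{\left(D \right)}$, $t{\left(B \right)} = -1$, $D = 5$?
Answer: $-34$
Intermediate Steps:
$J{\left(m \right)} = -1 + 2 m^{2}$ ($J{\left(m \right)} = \left(m^{2} + m m\right) - 1 = \left(m^{2} + m^{2}\right) - 1 = 2 m^{2} - 1 = -1 + 2 m^{2}$)
$J{\left(-3 \right)} Q{\left(9 \right)} = \left(-1 + 2 \left(-3\right)^{2}\right) \left(-2\right) = \left(-1 + 2 \cdot 9\right) \left(-2\right) = \left(-1 + 18\right) \left(-2\right) = 17 \left(-2\right) = -34$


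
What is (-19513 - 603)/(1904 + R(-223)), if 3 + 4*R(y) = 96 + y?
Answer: -40232/3743 ≈ -10.749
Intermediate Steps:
R(y) = 93/4 + y/4 (R(y) = -¾ + (96 + y)/4 = -¾ + (24 + y/4) = 93/4 + y/4)
(-19513 - 603)/(1904 + R(-223)) = (-19513 - 603)/(1904 + (93/4 + (¼)*(-223))) = -20116/(1904 + (93/4 - 223/4)) = -20116/(1904 - 65/2) = -20116/3743/2 = -20116*2/3743 = -40232/3743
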